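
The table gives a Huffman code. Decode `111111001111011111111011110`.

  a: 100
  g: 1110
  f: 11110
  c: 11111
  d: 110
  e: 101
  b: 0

Read left to right; each codeword is recognised as soon as it completes (prefix code):
  11111→c | 100→a | 11110→f | 11111→c | 1110→g | 11110→f
Decoded message: cafcgf

cafcgf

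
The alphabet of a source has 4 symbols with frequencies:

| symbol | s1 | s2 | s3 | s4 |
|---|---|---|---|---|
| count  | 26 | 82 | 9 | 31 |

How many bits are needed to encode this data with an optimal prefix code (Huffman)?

249

Build the Huffman tree bottom-up:
combine s3(9), s1(26) → 35
combine s4(31), 35 → 66
combine 66, s2(82) → 148
Total encoded bits = sum of merged weights = 35 + 66 + 148 = 249.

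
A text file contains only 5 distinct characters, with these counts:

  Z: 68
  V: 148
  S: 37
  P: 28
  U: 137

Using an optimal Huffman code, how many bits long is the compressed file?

Greedily combine the two least-frequent nodes:
merge P(28) and S(37): 65
merge 65 and Z(68): 133
merge 133 and U(137): 270
merge V(148) and 270: 418
Total encoded bits = sum of merged weights = 65 + 133 + 270 + 418 = 886.

886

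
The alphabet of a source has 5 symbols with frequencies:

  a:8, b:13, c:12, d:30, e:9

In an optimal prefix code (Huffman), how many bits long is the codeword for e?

Repeatedly merge the two smallest:
merge a(8) and e(9): 17
merge c(12) and b(13): 25
merge 17 and 25: 42
merge d(30) and 42: 72
e sits 3 levels below the root, so its codeword is 3 bits.

3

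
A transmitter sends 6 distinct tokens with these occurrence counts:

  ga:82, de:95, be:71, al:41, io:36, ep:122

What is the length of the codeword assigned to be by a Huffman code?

3

Build the tree from the bottom:
io(36) + al(41) → 77
be(71) + 77 → 148
ga(82) + de(95) → 177
ep(122) + 148 → 270
177 + 270 → 447
be's leaf is at depth 3, giving a 3-bit codeword.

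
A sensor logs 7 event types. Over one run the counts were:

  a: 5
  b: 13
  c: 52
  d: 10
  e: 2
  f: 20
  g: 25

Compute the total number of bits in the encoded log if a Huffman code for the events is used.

301

Merge the two smallest weights repeatedly:
e(2) + a(5) → 7
7 + d(10) → 17
b(13) + 17 → 30
f(20) + g(25) → 45
30 + 45 → 75
c(52) + 75 → 127
Each symbol's bit-cost is frequency × depth; summing gives 301 bits (equivalently 7 + 17 + 30 + 45 + 75 + 127).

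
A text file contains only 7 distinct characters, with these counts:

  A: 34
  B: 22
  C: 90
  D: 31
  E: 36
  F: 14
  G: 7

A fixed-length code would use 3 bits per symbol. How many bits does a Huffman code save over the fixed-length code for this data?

Fixed-length: 3 bits × 234 symbols = 702 bits.
Huffman merges:
G(7) + F(14) → 21
21 + B(22) → 43
D(31) + A(34) → 65
E(36) + 43 → 79
65 + 79 → 144
C(90) + 144 → 234
Huffman total = 21 + 43 + 65 + 79 + 144 + 234 = 586 bits.
Saving = 702 − 586 = 116 bits.

116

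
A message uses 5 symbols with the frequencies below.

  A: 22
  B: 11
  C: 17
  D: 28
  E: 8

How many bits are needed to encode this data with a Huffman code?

191

Greedily combine the two least-frequent nodes:
merge E(8) and B(11): 19
merge C(17) and 19: 36
merge A(22) and D(28): 50
merge 36 and 50: 86
Total encoded bits = sum of merged weights = 19 + 36 + 50 + 86 = 191.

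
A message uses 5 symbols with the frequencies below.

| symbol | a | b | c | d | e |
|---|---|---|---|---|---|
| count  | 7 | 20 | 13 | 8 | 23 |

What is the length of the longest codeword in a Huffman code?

Merge the two lowest-weight nodes at each step:
a(7) + d(8) → 15
c(13) + 15 → 28
b(20) + e(23) → 43
28 + 43 → 71
The first pair merged (a, d) ends up deepest, at depth 3.

3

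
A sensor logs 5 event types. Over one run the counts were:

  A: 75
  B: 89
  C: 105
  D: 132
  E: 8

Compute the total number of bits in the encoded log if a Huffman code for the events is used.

Greedily combine the two least-frequent nodes:
E(8) + A(75) → 83
83 + B(89) → 172
C(105) + D(132) → 237
172 + 237 → 409
The encoded length is the sum of every internal node's weight: 83 + 172 + 237 + 409 = 901 bits.

901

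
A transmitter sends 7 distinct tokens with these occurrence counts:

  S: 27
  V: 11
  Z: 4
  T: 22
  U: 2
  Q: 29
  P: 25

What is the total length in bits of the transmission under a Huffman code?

Greedily combine the two least-frequent nodes:
U(2) + Z(4) → 6
6 + V(11) → 17
17 + T(22) → 39
P(25) + S(27) → 52
Q(29) + 39 → 68
52 + 68 → 120
Each symbol's bit-cost is frequency × depth; summing gives 302 bits (equivalently 6 + 17 + 39 + 52 + 68 + 120).

302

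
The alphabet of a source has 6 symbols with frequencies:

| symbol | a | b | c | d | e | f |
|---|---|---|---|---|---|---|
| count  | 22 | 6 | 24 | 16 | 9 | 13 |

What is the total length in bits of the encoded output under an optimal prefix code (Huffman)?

Build the Huffman tree bottom-up:
combine b(6), e(9) → 15
combine f(13), 15 → 28
combine d(16), a(22) → 38
combine c(24), 28 → 52
combine 38, 52 → 90
Total encoded bits = sum of merged weights = 15 + 28 + 38 + 52 + 90 = 223.

223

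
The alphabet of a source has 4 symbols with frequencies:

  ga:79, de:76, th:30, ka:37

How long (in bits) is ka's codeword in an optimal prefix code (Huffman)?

Repeatedly merge the two smallest:
merge th(30) and ka(37): 67
merge 67 and de(76): 143
merge ga(79) and 143: 222
The subtree containing ka is merged 3 times, so code length = 3.

3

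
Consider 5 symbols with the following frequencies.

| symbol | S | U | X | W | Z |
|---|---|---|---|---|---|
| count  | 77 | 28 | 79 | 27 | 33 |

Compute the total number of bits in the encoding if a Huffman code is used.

543

Merge the two smallest weights repeatedly:
merge W(27) and U(28): 55
merge Z(33) and 55: 88
merge S(77) and X(79): 156
merge 88 and 156: 244
Each symbol's bit-cost is frequency × depth; summing gives 543 bits (equivalently 55 + 88 + 156 + 244).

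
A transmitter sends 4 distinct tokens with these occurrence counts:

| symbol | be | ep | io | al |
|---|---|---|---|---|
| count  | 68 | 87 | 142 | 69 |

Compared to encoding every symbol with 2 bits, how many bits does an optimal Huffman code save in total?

5

Fixed-length: 2 bits × 366 symbols = 732 bits.
Huffman merges:
merge be(68) and al(69): 137
merge ep(87) and 137: 224
merge io(142) and 224: 366
Huffman total = 137 + 224 + 366 = 727 bits.
Saving = 732 − 727 = 5 bits.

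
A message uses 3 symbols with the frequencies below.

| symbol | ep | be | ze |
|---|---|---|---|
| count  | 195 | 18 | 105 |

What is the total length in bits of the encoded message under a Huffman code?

Merge the two smallest weights repeatedly:
combine be(18), ze(105) → 123
combine 123, ep(195) → 318
Total encoded bits = sum of merged weights = 123 + 318 = 441.

441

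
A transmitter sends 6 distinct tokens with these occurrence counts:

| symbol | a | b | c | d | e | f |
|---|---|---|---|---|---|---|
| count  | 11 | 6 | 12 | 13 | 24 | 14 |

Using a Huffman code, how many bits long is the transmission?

202

Greedily combine the two least-frequent nodes:
b(6) + a(11) → 17
c(12) + d(13) → 25
f(14) + 17 → 31
e(24) + 25 → 49
31 + 49 → 80
Total encoded bits = sum of merged weights = 17 + 25 + 31 + 49 + 80 = 202.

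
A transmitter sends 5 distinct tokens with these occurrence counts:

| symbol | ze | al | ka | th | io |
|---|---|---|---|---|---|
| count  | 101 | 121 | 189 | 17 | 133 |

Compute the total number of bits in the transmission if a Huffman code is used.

Greedily combine the two least-frequent nodes:
th(17) + ze(101) → 118
118 + al(121) → 239
io(133) + ka(189) → 322
239 + 322 → 561
Each symbol's bit-cost is frequency × depth; summing gives 1240 bits (equivalently 118 + 239 + 322 + 561).

1240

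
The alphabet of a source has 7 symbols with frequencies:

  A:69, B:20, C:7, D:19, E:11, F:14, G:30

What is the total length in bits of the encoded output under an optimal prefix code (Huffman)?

422

Merge the two smallest weights repeatedly:
C(7) + E(11) → 18
F(14) + 18 → 32
D(19) + B(20) → 39
G(30) + 32 → 62
39 + 62 → 101
A(69) + 101 → 170
The encoded length is the sum of every internal node's weight: 18 + 32 + 39 + 62 + 101 + 170 = 422 bits.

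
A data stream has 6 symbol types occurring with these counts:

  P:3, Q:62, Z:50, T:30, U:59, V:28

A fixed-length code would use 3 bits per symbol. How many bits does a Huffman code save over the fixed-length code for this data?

140

Fixed-length: 3 bits × 232 symbols = 696 bits.
Huffman merges:
P(3) + V(28) → 31
T(30) + 31 → 61
Z(50) + U(59) → 109
61 + Q(62) → 123
109 + 123 → 232
Huffman total = 31 + 61 + 109 + 123 + 232 = 556 bits.
Saving = 696 − 556 = 140 bits.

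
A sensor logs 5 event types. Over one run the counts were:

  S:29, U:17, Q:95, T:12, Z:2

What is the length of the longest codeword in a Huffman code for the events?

Merge the two lowest-weight nodes at each step:
merge Z(2) and T(12): 14
merge 14 and U(17): 31
merge S(29) and 31: 60
merge 60 and Q(95): 155
Maximum depth reached is 4.

4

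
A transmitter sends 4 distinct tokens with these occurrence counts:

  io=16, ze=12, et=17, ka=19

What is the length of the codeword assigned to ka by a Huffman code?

Huffman merges, smallest pair first:
merge ze(12) and io(16): 28
merge et(17) and ka(19): 36
merge 28 and 36: 64
The subtree containing ka is merged 2 times, so code length = 2.

2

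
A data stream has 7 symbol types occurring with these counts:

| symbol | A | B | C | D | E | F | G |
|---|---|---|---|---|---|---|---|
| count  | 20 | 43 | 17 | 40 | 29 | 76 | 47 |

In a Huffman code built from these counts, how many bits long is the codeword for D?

3

Repeatedly merge the two smallest:
combine C(17), A(20) → 37
combine E(29), 37 → 66
combine D(40), B(43) → 83
combine G(47), 66 → 113
combine F(76), 83 → 159
combine 113, 159 → 272
The subtree containing D is merged 3 times, so code length = 3.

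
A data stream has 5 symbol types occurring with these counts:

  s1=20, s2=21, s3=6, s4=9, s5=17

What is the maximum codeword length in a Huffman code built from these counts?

Merge the two lowest-weight nodes at each step:
merge s3(6) and s4(9): 15
merge 15 and s5(17): 32
merge s1(20) and s2(21): 41
merge 32 and 41: 73
The rarest symbols sit at the bottom; the longest codeword is 3 bits.

3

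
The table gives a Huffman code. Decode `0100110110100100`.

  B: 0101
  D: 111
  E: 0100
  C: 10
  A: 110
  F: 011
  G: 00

Read left to right; each codeword is recognised as soon as it completes (prefix code):
  0100→E | 110→A | 110→A | 10→C | 0100→E
Decoded message: EAACE

EAACE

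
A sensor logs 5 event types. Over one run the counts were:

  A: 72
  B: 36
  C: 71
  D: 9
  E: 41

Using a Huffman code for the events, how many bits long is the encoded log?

503

Merge the two smallest weights repeatedly:
combine D(9), B(36) → 45
combine E(41), 45 → 86
combine C(71), A(72) → 143
combine 86, 143 → 229
The encoded length is the sum of every internal node's weight: 45 + 86 + 143 + 229 = 503 bits.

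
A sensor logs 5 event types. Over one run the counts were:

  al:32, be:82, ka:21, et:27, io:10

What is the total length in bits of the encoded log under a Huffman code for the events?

Greedily combine the two least-frequent nodes:
combine io(10), ka(21) → 31
combine et(27), 31 → 58
combine al(32), 58 → 90
combine be(82), 90 → 172
The encoded length is the sum of every internal node's weight: 31 + 58 + 90 + 172 = 351 bits.

351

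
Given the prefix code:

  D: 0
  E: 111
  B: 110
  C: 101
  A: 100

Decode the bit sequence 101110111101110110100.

Read left to right; each codeword is recognised as soon as it completes (prefix code):
  101→C | 110→B | 111→E | 101→C | 110→B | 110→B | 100→A
Decoded message: CBECBBA

CBECBBA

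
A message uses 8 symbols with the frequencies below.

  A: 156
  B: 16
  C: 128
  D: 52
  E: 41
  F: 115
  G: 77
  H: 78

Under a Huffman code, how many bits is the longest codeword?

Merge the two lowest-weight nodes at each step:
combine B(16), E(41) → 57
combine D(52), 57 → 109
combine G(77), H(78) → 155
combine 109, F(115) → 224
combine C(128), 155 → 283
combine A(156), 224 → 380
combine 283, 380 → 663
The first pair merged (B, E) ends up deepest, at depth 5.

5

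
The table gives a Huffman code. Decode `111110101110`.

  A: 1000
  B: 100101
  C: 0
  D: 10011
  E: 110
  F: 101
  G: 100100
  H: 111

HEFE

Read left to right; each codeword is recognised as soon as it completes (prefix code):
  111→H | 110→E | 101→F | 110→E
Decoded message: HEFE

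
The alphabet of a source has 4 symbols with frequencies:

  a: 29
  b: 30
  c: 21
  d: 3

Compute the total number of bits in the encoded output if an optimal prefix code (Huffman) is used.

Build the Huffman tree bottom-up:
combine d(3), c(21) → 24
combine 24, a(29) → 53
combine b(30), 53 → 83
The encoded length is the sum of every internal node's weight: 24 + 53 + 83 = 160 bits.

160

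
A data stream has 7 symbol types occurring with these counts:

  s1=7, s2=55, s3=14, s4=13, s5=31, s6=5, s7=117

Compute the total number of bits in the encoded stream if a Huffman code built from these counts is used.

Merge the two smallest weights repeatedly:
merge s6(5) and s1(7): 12
merge 12 and s4(13): 25
merge s3(14) and 25: 39
merge s5(31) and 39: 70
merge s2(55) and 70: 125
merge s7(117) and 125: 242
Each symbol's bit-cost is frequency × depth; summing gives 513 bits (equivalently 12 + 25 + 39 + 70 + 125 + 242).

513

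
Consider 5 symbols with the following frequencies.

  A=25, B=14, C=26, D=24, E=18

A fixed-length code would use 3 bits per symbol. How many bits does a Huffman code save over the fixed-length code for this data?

Fixed-length: 3 bits × 107 symbols = 321 bits.
Huffman merges:
B(14) + E(18) → 32
D(24) + A(25) → 49
C(26) + 32 → 58
49 + 58 → 107
Huffman total = 32 + 49 + 58 + 107 = 246 bits.
Saving = 321 − 246 = 75 bits.

75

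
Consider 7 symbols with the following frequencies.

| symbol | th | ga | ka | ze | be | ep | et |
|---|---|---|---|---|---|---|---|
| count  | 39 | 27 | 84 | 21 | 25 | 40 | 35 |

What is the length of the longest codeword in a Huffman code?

Merge the two lowest-weight nodes at each step:
ze(21) + be(25) → 46
ga(27) + et(35) → 62
th(39) + ep(40) → 79
46 + 62 → 108
79 + ka(84) → 163
108 + 163 → 271
The first pair merged (ze, be) ends up deepest, at depth 3.

3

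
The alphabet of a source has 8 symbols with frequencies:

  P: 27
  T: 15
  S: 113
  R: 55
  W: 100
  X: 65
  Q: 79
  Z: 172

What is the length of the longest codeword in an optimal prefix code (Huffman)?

5

Merge the two lowest-weight nodes at each step:
merge T(15) and P(27): 42
merge 42 and R(55): 97
merge X(65) and Q(79): 144
merge 97 and W(100): 197
merge S(113) and 144: 257
merge Z(172) and 197: 369
merge 257 and 369: 626
Maximum depth reached is 5.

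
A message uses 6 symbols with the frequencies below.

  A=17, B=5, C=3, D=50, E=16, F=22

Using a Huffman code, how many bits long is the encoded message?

Merge the two smallest weights repeatedly:
combine C(3), B(5) → 8
combine 8, E(16) → 24
combine A(17), F(22) → 39
combine 24, 39 → 63
combine D(50), 63 → 113
Each symbol's bit-cost is frequency × depth; summing gives 247 bits (equivalently 8 + 24 + 39 + 63 + 113).

247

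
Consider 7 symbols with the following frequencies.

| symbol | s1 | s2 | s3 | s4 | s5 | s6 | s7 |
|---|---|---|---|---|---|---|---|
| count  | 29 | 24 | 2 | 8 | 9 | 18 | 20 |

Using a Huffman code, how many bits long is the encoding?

Greedily combine the two least-frequent nodes:
merge s3(2) and s4(8): 10
merge s5(9) and 10: 19
merge s6(18) and 19: 37
merge s7(20) and s2(24): 44
merge s1(29) and 37: 66
merge 44 and 66: 110
The encoded length is the sum of every internal node's weight: 10 + 19 + 37 + 44 + 66 + 110 = 286 bits.

286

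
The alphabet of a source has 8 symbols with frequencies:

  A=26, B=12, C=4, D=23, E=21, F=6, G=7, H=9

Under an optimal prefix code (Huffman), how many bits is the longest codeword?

4

Merge the two lowest-weight nodes at each step:
merge C(4) and F(6): 10
merge G(7) and H(9): 16
merge 10 and B(12): 22
merge 16 and E(21): 37
merge 22 and D(23): 45
merge A(26) and 37: 63
merge 45 and 63: 108
The first pair merged (C, F) ends up deepest, at depth 4.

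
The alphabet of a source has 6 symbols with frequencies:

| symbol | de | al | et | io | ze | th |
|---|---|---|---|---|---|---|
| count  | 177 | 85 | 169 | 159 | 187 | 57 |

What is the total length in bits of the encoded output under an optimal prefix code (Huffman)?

Greedily combine the two least-frequent nodes:
combine th(57), al(85) → 142
combine 142, io(159) → 301
combine et(169), de(177) → 346
combine ze(187), 301 → 488
combine 346, 488 → 834
Total encoded bits = sum of merged weights = 142 + 301 + 346 + 488 + 834 = 2111.

2111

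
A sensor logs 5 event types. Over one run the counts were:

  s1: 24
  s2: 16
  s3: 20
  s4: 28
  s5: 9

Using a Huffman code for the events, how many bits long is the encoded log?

219

Merge the two smallest weights repeatedly:
s5(9) + s2(16) → 25
s3(20) + s1(24) → 44
25 + s4(28) → 53
44 + 53 → 97
Total encoded bits = sum of merged weights = 25 + 44 + 53 + 97 = 219.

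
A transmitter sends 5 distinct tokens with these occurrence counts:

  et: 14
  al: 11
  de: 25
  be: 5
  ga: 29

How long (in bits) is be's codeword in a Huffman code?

Build the tree from the bottom:
merge be(5) and al(11): 16
merge et(14) and 16: 30
merge de(25) and ga(29): 54
merge 30 and 54: 84
be's leaf is at depth 3, giving a 3-bit codeword.

3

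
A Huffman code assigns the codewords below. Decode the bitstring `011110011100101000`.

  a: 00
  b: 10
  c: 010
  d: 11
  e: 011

Read left to right; each codeword is recognised as soon as it completes (prefix code):
  011→e | 11→d | 00→a | 11→d | 10→b | 010→c | 10→b | 00→a
Decoded message: edadbcba

edadbcba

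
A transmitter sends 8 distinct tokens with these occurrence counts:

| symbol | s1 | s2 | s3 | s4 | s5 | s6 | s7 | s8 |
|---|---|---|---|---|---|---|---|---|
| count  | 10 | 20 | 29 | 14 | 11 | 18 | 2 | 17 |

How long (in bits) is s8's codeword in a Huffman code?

3

Repeatedly merge the two smallest:
s7(2) + s1(10) → 12
s5(11) + 12 → 23
s4(14) + s8(17) → 31
s6(18) + s2(20) → 38
23 + s3(29) → 52
31 + 38 → 69
52 + 69 → 121
s8 sits 3 levels below the root, so its codeword is 3 bits.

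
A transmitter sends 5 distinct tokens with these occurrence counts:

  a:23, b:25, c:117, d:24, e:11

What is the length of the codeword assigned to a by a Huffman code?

3

Repeatedly merge the two smallest:
combine e(11), a(23) → 34
combine d(24), b(25) → 49
combine 34, 49 → 83
combine 83, c(117) → 200
a's leaf is at depth 3, giving a 3-bit codeword.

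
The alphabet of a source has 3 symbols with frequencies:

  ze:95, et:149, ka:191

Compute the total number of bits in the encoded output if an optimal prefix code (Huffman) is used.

Merge the two smallest weights repeatedly:
merge ze(95) and et(149): 244
merge ka(191) and 244: 435
The encoded length is the sum of every internal node's weight: 244 + 435 = 679 bits.

679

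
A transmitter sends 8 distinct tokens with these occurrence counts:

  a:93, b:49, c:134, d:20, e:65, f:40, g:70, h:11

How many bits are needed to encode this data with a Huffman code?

1321

Merge the two smallest weights repeatedly:
combine h(11), d(20) → 31
combine 31, f(40) → 71
combine b(49), e(65) → 114
combine g(70), 71 → 141
combine a(93), 114 → 207
combine c(134), 141 → 275
combine 207, 275 → 482
The encoded length is the sum of every internal node's weight: 31 + 71 + 114 + 141 + 207 + 275 + 482 = 1321 bits.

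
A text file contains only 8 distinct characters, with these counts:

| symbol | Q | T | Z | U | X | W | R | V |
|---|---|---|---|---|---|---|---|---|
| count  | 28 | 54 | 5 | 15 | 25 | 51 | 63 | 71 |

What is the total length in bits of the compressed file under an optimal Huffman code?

Build the Huffman tree bottom-up:
combine Z(5), U(15) → 20
combine 20, X(25) → 45
combine Q(28), 45 → 73
combine W(51), T(54) → 105
combine R(63), V(71) → 134
combine 73, 105 → 178
combine 134, 178 → 312
Total encoded bits = sum of merged weights = 20 + 45 + 73 + 105 + 134 + 178 + 312 = 867.

867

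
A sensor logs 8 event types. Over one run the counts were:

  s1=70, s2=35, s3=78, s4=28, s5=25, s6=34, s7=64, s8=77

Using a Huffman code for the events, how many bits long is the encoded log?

1200

Build the Huffman tree bottom-up:
s5(25) + s4(28) → 53
s6(34) + s2(35) → 69
53 + s7(64) → 117
69 + s1(70) → 139
s8(77) + s3(78) → 155
117 + 139 → 256
155 + 256 → 411
Total encoded bits = sum of merged weights = 53 + 69 + 117 + 139 + 155 + 256 + 411 = 1200.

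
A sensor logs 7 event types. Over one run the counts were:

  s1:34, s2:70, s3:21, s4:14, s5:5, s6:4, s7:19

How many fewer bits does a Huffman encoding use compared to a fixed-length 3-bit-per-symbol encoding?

108

Fixed-length: 3 bits × 167 symbols = 501 bits.
Huffman merges:
s6(4) + s5(5) → 9
9 + s4(14) → 23
s7(19) + s3(21) → 40
23 + s1(34) → 57
40 + 57 → 97
s2(70) + 97 → 167
Huffman total = 9 + 23 + 40 + 57 + 97 + 167 = 393 bits.
Saving = 501 − 393 = 108 bits.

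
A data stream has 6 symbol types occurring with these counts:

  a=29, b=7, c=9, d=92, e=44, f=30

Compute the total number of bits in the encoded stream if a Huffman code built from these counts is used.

465

Greedily combine the two least-frequent nodes:
combine b(7), c(9) → 16
combine 16, a(29) → 45
combine f(30), e(44) → 74
combine 45, 74 → 119
combine d(92), 119 → 211
The encoded length is the sum of every internal node's weight: 16 + 45 + 74 + 119 + 211 = 465 bits.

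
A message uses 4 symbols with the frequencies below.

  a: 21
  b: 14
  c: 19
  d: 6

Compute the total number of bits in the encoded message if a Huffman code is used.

Merge the two smallest weights repeatedly:
combine d(6), b(14) → 20
combine c(19), 20 → 39
combine a(21), 39 → 60
The encoded length is the sum of every internal node's weight: 20 + 39 + 60 = 119 bits.

119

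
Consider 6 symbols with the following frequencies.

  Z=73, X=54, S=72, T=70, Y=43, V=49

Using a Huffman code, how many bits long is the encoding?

938

Merge the two smallest weights repeatedly:
Y(43) + V(49) → 92
X(54) + T(70) → 124
S(72) + Z(73) → 145
92 + 124 → 216
145 + 216 → 361
Total encoded bits = sum of merged weights = 92 + 124 + 145 + 216 + 361 = 938.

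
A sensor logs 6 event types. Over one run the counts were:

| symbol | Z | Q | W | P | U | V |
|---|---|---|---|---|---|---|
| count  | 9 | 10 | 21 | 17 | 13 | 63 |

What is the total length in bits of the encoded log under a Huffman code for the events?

Merge the two smallest weights repeatedly:
merge Z(9) and Q(10): 19
merge U(13) and P(17): 30
merge 19 and W(21): 40
merge 30 and 40: 70
merge V(63) and 70: 133
The encoded length is the sum of every internal node's weight: 19 + 30 + 40 + 70 + 133 = 292 bits.

292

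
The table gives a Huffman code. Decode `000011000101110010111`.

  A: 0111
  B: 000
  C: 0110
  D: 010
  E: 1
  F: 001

Read left to right; each codeword is recognised as soon as it completes (prefix code):
  000→B | 0110→C | 001→F | 0111→A | 001→F | 0111→A
Decoded message: BCFAFA

BCFAFA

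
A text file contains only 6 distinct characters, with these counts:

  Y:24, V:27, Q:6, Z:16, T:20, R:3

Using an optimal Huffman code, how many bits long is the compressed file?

226

Merge the two smallest weights repeatedly:
merge R(3) and Q(6): 9
merge 9 and Z(16): 25
merge T(20) and Y(24): 44
merge 25 and V(27): 52
merge 44 and 52: 96
Each symbol's bit-cost is frequency × depth; summing gives 226 bits (equivalently 9 + 25 + 44 + 52 + 96).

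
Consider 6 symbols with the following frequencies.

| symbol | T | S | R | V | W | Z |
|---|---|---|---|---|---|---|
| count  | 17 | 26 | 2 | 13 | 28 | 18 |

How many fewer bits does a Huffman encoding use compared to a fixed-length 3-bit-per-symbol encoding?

Fixed-length: 3 bits × 104 symbols = 312 bits.
Huffman merges:
R(2) + V(13) → 15
15 + T(17) → 32
Z(18) + S(26) → 44
W(28) + 32 → 60
44 + 60 → 104
Huffman total = 15 + 32 + 44 + 60 + 104 = 255 bits.
Saving = 312 − 255 = 57 bits.

57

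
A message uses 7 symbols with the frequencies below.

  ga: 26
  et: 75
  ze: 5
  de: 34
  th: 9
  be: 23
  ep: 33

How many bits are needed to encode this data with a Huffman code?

Merge the two smallest weights repeatedly:
merge ze(5) and th(9): 14
merge 14 and be(23): 37
merge ga(26) and ep(33): 59
merge de(34) and 37: 71
merge 59 and 71: 130
merge et(75) and 130: 205
Each symbol's bit-cost is frequency × depth; summing gives 516 bits (equivalently 14 + 37 + 59 + 71 + 130 + 205).

516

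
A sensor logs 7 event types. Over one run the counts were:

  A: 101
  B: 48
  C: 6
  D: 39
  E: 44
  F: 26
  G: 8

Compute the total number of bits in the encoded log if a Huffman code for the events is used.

Greedily combine the two least-frequent nodes:
combine C(6), G(8) → 14
combine 14, F(26) → 40
combine D(39), 40 → 79
combine E(44), B(48) → 92
combine 79, 92 → 171
combine A(101), 171 → 272
Total encoded bits = sum of merged weights = 14 + 40 + 79 + 92 + 171 + 272 = 668.

668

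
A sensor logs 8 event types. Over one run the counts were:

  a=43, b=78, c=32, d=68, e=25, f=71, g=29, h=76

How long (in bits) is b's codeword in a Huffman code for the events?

2

Build the tree from the bottom:
combine e(25), g(29) → 54
combine c(32), a(43) → 75
combine 54, d(68) → 122
combine f(71), 75 → 146
combine h(76), b(78) → 154
combine 122, 146 → 268
combine 154, 268 → 422
b's leaf is at depth 2, giving a 2-bit codeword.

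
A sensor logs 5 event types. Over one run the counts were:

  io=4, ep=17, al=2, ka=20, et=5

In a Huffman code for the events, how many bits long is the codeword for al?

4

Build the tree from the bottom:
merge al(2) and io(4): 6
merge et(5) and 6: 11
merge 11 and ep(17): 28
merge ka(20) and 28: 48
al's leaf is at depth 4, giving a 4-bit codeword.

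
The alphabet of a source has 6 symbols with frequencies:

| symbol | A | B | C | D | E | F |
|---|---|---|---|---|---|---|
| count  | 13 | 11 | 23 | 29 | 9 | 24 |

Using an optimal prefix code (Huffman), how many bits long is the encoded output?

271

Greedily combine the two least-frequent nodes:
combine E(9), B(11) → 20
combine A(13), 20 → 33
combine C(23), F(24) → 47
combine D(29), 33 → 62
combine 47, 62 → 109
Each symbol's bit-cost is frequency × depth; summing gives 271 bits (equivalently 20 + 33 + 47 + 62 + 109).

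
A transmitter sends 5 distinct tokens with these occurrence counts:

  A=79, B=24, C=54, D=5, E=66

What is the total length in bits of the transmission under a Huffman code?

485

Build the Huffman tree bottom-up:
combine D(5), B(24) → 29
combine 29, C(54) → 83
combine E(66), A(79) → 145
combine 83, 145 → 228
The encoded length is the sum of every internal node's weight: 29 + 83 + 145 + 228 = 485 bits.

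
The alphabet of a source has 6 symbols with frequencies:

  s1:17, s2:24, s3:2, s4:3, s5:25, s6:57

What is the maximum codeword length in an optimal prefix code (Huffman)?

5

Merge the two lowest-weight nodes at each step:
combine s3(2), s4(3) → 5
combine 5, s1(17) → 22
combine 22, s2(24) → 46
combine s5(25), 46 → 71
combine s6(57), 71 → 128
The first pair merged (s3, s4) ends up deepest, at depth 5.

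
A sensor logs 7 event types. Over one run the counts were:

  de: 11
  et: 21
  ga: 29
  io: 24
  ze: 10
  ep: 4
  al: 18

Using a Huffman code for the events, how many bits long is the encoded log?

312

Build the Huffman tree bottom-up:
ep(4) + ze(10) → 14
de(11) + 14 → 25
al(18) + et(21) → 39
io(24) + 25 → 49
ga(29) + 39 → 68
49 + 68 → 117
The encoded length is the sum of every internal node's weight: 14 + 25 + 39 + 49 + 68 + 117 = 312 bits.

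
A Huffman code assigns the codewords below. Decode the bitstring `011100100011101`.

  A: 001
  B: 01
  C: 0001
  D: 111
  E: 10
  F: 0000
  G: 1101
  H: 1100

Read left to right; each codeword is recognised as soon as it completes (prefix code):
  01→B | 1100→H | 10→E | 001→A | 1101→G
Decoded message: BHEAG

BHEAG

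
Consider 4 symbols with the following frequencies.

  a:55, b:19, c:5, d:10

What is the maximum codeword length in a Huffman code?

Merge the two lowest-weight nodes at each step:
c(5) + d(10) → 15
15 + b(19) → 34
34 + a(55) → 89
Maximum depth reached is 3.

3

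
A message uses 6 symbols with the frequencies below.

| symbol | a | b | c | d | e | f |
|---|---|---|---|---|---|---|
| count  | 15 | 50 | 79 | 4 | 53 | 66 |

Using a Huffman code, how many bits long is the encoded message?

Greedily combine the two least-frequent nodes:
merge d(4) and a(15): 19
merge 19 and b(50): 69
merge e(53) and f(66): 119
merge 69 and c(79): 148
merge 119 and 148: 267
Each symbol's bit-cost is frequency × depth; summing gives 622 bits (equivalently 19 + 69 + 119 + 148 + 267).

622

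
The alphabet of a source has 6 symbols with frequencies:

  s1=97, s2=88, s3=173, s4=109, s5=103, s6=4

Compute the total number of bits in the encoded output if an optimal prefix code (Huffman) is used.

Build the Huffman tree bottom-up:
merge s6(4) and s2(88): 92
merge 92 and s1(97): 189
merge s5(103) and s4(109): 212
merge s3(173) and 189: 362
merge 212 and 362: 574
The encoded length is the sum of every internal node's weight: 92 + 189 + 212 + 362 + 574 = 1429 bits.

1429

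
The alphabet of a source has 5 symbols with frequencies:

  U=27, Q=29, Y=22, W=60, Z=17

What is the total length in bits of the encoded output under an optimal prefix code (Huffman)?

345

Build the Huffman tree bottom-up:
Z(17) + Y(22) → 39
U(27) + Q(29) → 56
39 + 56 → 95
W(60) + 95 → 155
The encoded length is the sum of every internal node's weight: 39 + 56 + 95 + 155 = 345 bits.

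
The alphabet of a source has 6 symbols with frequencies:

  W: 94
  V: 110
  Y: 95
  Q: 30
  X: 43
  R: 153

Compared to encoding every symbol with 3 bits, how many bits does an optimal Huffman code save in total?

Fixed-length: 3 bits × 525 symbols = 1575 bits.
Huffman merges:
merge Q(30) and X(43): 73
merge 73 and W(94): 167
merge Y(95) and V(110): 205
merge R(153) and 167: 320
merge 205 and 320: 525
Huffman total = 73 + 167 + 205 + 320 + 525 = 1290 bits.
Saving = 1575 − 1290 = 285 bits.

285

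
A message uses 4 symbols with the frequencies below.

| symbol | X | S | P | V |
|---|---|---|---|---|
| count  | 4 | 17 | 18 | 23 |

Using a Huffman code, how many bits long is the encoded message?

122

Merge the two smallest weights repeatedly:
combine X(4), S(17) → 21
combine P(18), 21 → 39
combine V(23), 39 → 62
Total encoded bits = sum of merged weights = 21 + 39 + 62 = 122.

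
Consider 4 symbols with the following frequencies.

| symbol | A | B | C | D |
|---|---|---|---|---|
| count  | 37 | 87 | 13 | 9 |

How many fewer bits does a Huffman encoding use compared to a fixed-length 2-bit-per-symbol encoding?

65

Fixed-length: 2 bits × 146 symbols = 292 bits.
Huffman merges:
combine D(9), C(13) → 22
combine 22, A(37) → 59
combine 59, B(87) → 146
Huffman total = 22 + 59 + 146 = 227 bits.
Saving = 292 − 227 = 65 bits.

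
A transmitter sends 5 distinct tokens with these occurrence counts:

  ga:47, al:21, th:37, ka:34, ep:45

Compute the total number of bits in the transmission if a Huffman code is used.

423

Merge the two smallest weights repeatedly:
combine al(21), ka(34) → 55
combine th(37), ep(45) → 82
combine ga(47), 55 → 102
combine 82, 102 → 184
Total encoded bits = sum of merged weights = 55 + 82 + 102 + 184 = 423.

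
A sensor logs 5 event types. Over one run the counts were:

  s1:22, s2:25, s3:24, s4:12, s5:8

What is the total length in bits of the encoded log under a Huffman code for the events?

202

Build the Huffman tree bottom-up:
combine s5(8), s4(12) → 20
combine 20, s1(22) → 42
combine s3(24), s2(25) → 49
combine 42, 49 → 91
The encoded length is the sum of every internal node's weight: 20 + 42 + 49 + 91 = 202 bits.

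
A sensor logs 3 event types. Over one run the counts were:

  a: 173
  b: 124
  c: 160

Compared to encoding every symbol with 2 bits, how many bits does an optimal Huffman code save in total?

Fixed-length: 2 bits × 457 symbols = 914 bits.
Huffman merges:
b(124) + c(160) → 284
a(173) + 284 → 457
Huffman total = 284 + 457 = 741 bits.
Saving = 914 − 741 = 173 bits.

173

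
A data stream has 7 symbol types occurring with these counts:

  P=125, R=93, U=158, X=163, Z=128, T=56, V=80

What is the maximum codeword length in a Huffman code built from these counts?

Merge the two lowest-weight nodes at each step:
merge T(56) and V(80): 136
merge R(93) and P(125): 218
merge Z(128) and 136: 264
merge U(158) and X(163): 321
merge 218 and 264: 482
merge 321 and 482: 803
Maximum depth reached is 4.

4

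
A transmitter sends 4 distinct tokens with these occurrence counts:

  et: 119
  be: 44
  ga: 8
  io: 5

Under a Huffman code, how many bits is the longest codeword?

3

Merge the two lowest-weight nodes at each step:
io(5) + ga(8) → 13
13 + be(44) → 57
57 + et(119) → 176
Maximum depth reached is 3.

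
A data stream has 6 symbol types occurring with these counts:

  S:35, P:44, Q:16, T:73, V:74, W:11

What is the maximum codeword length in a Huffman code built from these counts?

4

Merge the two lowest-weight nodes at each step:
W(11) + Q(16) → 27
27 + S(35) → 62
P(44) + 62 → 106
T(73) + V(74) → 147
106 + 147 → 253
Maximum depth reached is 4.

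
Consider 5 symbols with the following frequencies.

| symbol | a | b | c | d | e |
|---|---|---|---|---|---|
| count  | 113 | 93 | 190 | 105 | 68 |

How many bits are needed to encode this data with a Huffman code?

Greedily combine the two least-frequent nodes:
merge e(68) and b(93): 161
merge d(105) and a(113): 218
merge 161 and c(190): 351
merge 218 and 351: 569
Each symbol's bit-cost is frequency × depth; summing gives 1299 bits (equivalently 161 + 218 + 351 + 569).

1299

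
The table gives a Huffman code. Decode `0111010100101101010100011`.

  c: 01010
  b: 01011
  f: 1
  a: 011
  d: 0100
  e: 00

Read left to right; each codeword is recognised as soon as it completes (prefix code):
  011→a | 1→f | 01010→c | 01011→b | 01010→c | 1→f | 00→e | 011→a
Decoded message: afcbcfea

afcbcfea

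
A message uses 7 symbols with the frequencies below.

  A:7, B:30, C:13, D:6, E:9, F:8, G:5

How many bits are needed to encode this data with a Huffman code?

200

Build the Huffman tree bottom-up:
merge G(5) and D(6): 11
merge A(7) and F(8): 15
merge E(9) and 11: 20
merge C(13) and 15: 28
merge 20 and 28: 48
merge B(30) and 48: 78
The encoded length is the sum of every internal node's weight: 11 + 15 + 20 + 28 + 48 + 78 = 200 bits.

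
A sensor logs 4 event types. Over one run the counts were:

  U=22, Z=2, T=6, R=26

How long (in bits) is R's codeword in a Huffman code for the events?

Repeatedly merge the two smallest:
Z(2) + T(6) → 8
8 + U(22) → 30
R(26) + 30 → 56
R is merged only at the final step, so code length = 1.

1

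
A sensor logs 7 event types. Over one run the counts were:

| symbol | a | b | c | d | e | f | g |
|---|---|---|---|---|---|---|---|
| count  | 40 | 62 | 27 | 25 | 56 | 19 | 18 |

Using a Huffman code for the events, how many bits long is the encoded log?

660

Merge the two smallest weights repeatedly:
merge g(18) and f(19): 37
merge d(25) and c(27): 52
merge 37 and a(40): 77
merge 52 and e(56): 108
merge b(62) and 77: 139
merge 108 and 139: 247
Total encoded bits = sum of merged weights = 37 + 52 + 77 + 108 + 139 + 247 = 660.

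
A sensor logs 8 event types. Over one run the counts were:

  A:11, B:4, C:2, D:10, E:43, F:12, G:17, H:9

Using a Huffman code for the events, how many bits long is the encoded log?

280

Greedily combine the two least-frequent nodes:
merge C(2) and B(4): 6
merge 6 and H(9): 15
merge D(10) and A(11): 21
merge F(12) and 15: 27
merge G(17) and 21: 38
merge 27 and 38: 65
merge E(43) and 65: 108
Each symbol's bit-cost is frequency × depth; summing gives 280 bits (equivalently 6 + 15 + 21 + 27 + 38 + 65 + 108).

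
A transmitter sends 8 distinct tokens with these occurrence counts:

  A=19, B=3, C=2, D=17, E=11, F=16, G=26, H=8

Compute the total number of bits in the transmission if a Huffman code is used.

279

Greedily combine the two least-frequent nodes:
C(2) + B(3) → 5
5 + H(8) → 13
E(11) + 13 → 24
F(16) + D(17) → 33
A(19) + 24 → 43
G(26) + 33 → 59
43 + 59 → 102
The encoded length is the sum of every internal node's weight: 5 + 13 + 24 + 33 + 43 + 59 + 102 = 279 bits.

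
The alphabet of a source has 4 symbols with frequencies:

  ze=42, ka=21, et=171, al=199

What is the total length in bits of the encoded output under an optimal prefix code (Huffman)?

Greedily combine the two least-frequent nodes:
ka(21) + ze(42) → 63
63 + et(171) → 234
al(199) + 234 → 433
Total encoded bits = sum of merged weights = 63 + 234 + 433 = 730.

730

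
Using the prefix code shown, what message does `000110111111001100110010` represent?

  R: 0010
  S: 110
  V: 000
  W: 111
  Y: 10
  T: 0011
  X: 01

Read left to right; each codeword is recognised as soon as it completes (prefix code):
  000→V | 110→S | 111→W | 111→W | 0011→T | 0011→T | 0010→R
Decoded message: VSWWTTR

VSWWTTR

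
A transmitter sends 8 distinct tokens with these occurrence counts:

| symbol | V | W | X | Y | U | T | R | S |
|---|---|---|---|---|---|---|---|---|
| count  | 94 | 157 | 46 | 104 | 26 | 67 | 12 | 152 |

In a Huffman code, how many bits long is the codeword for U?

5

Build the tree from the bottom:
merge R(12) and U(26): 38
merge 38 and X(46): 84
merge T(67) and 84: 151
merge V(94) and Y(104): 198
merge 151 and S(152): 303
merge W(157) and 198: 355
merge 303 and 355: 658
The subtree containing U is merged 5 times, so code length = 5.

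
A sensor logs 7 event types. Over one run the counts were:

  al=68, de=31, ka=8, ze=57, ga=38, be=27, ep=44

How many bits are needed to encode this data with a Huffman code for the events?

729

Build the Huffman tree bottom-up:
combine ka(8), be(27) → 35
combine de(31), 35 → 66
combine ga(38), ep(44) → 82
combine ze(57), 66 → 123
combine al(68), 82 → 150
combine 123, 150 → 273
Each symbol's bit-cost is frequency × depth; summing gives 729 bits (equivalently 35 + 66 + 82 + 123 + 150 + 273).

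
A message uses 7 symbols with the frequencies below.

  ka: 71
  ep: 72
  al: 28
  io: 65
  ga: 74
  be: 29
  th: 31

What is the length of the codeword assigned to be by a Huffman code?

Build the tree from the bottom:
al(28) + be(29) → 57
th(31) + 57 → 88
io(65) + ka(71) → 136
ep(72) + ga(74) → 146
88 + 136 → 224
146 + 224 → 370
The subtree containing be is merged 4 times, so code length = 4.

4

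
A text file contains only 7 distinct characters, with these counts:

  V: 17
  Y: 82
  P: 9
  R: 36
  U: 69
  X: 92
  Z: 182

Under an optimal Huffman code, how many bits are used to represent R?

4

Repeatedly merge the two smallest:
P(9) + V(17) → 26
26 + R(36) → 62
62 + U(69) → 131
Y(82) + X(92) → 174
131 + 174 → 305
Z(182) + 305 → 487
R sits 4 levels below the root, so its codeword is 4 bits.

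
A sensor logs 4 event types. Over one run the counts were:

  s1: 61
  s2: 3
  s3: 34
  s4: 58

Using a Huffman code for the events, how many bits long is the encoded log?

288

Greedily combine the two least-frequent nodes:
combine s2(3), s3(34) → 37
combine 37, s4(58) → 95
combine s1(61), 95 → 156
Each symbol's bit-cost is frequency × depth; summing gives 288 bits (equivalently 37 + 95 + 156).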